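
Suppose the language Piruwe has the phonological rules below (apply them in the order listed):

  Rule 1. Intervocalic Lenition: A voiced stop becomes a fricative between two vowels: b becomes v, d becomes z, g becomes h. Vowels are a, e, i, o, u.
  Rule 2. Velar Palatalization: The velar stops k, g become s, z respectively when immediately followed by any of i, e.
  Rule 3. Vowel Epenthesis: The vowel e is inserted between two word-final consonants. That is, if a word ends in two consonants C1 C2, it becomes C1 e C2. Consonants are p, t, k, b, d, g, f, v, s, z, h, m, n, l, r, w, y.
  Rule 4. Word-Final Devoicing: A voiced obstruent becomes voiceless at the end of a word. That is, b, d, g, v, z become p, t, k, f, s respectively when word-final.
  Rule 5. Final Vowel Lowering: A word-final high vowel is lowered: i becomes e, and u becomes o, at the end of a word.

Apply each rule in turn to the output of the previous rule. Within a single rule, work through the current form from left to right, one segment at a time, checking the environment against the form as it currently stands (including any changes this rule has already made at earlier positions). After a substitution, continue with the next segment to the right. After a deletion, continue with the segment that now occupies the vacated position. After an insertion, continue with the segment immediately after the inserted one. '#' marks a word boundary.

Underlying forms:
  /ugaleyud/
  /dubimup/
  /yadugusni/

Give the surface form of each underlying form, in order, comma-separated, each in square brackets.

[uhaleyut], [duvimup], [yazuhusne]

/ugaleyud/:
  Rule 1 Intervocalic Lenition: [ugaleyud] → [uhaleyud]
  Rule 2 Velar Palatalization: no change — [uhaleyud]
  Rule 3 Vowel Epenthesis: no change — [uhaleyud]
  Rule 4 Word-Final Devoicing: [uhaleyud] → [uhaleyut]
  Rule 5 Final Vowel Lowering: no change — [uhaleyut]
/dubimup/:
  Rule 1 Intervocalic Lenition: [dubimup] → [duvimup]
  Rule 2 Velar Palatalization: no change — [duvimup]
  Rule 3 Vowel Epenthesis: no change — [duvimup]
  Rule 4 Word-Final Devoicing: no change — [duvimup]
  Rule 5 Final Vowel Lowering: no change — [duvimup]
/yadugusni/:
  Rule 1 Intervocalic Lenition: [yadugusni] → [yazuhusni]
  Rule 2 Velar Palatalization: no change — [yazuhusni]
  Rule 3 Vowel Epenthesis: no change — [yazuhusni]
  Rule 4 Word-Final Devoicing: no change — [yazuhusni]
  Rule 5 Final Vowel Lowering: [yazuhusni] → [yazuhusne]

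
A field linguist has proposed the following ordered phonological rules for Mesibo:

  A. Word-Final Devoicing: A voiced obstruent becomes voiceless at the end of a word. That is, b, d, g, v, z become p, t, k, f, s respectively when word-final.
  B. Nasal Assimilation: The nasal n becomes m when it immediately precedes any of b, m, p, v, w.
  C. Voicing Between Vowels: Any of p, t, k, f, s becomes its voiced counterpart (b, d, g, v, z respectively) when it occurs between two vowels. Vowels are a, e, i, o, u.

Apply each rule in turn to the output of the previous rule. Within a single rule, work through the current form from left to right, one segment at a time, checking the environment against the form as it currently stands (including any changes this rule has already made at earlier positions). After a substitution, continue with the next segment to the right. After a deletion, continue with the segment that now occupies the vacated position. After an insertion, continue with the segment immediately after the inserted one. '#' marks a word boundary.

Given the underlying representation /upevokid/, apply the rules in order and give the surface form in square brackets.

A Word-Final Devoicing: [upevokid] → [upevokit]
B Nasal Assimilation: no change — [upevokit]
C Voicing Between Vowels: [upevokit] → [ubevogit]

[ubevogit]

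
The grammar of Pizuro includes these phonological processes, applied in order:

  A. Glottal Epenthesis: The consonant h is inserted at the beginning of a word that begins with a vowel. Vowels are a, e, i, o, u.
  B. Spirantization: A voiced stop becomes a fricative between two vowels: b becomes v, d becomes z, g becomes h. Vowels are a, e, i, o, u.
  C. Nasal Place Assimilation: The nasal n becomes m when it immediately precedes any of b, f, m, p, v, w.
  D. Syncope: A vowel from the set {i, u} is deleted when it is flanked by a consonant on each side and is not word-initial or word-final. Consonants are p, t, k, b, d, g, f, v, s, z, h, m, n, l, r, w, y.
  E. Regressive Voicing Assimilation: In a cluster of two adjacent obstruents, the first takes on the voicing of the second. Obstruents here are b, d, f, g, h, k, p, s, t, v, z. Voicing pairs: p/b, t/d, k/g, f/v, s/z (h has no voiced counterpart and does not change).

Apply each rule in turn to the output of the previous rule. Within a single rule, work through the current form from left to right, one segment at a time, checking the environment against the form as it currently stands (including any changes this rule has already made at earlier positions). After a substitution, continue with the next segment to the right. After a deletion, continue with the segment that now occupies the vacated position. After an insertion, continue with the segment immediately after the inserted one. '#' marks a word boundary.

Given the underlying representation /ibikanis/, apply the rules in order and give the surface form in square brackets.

[hfkans]

A Glottal Epenthesis: [ibikanis] → [hibikanis]
B Spirantization: [hibikanis] → [hivikanis]
C Nasal Place Assimilation: no change — [hivikanis]
D Syncope: [hivikanis] → [hvkans]
E Regressive Voicing Assimilation: [hvkans] → [hfkans]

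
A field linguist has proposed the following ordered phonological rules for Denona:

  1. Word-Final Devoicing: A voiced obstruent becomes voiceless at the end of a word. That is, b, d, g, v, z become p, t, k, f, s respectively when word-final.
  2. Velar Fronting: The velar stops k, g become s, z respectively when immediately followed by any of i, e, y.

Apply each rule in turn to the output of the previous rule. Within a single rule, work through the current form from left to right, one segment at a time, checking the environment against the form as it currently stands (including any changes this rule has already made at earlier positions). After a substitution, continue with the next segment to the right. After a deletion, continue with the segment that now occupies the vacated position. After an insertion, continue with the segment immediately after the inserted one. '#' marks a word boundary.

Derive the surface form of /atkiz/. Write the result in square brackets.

1 Word-Final Devoicing: [atkiz] → [atkis]
2 Velar Fronting: [atkis] → [atsis]

[atsis]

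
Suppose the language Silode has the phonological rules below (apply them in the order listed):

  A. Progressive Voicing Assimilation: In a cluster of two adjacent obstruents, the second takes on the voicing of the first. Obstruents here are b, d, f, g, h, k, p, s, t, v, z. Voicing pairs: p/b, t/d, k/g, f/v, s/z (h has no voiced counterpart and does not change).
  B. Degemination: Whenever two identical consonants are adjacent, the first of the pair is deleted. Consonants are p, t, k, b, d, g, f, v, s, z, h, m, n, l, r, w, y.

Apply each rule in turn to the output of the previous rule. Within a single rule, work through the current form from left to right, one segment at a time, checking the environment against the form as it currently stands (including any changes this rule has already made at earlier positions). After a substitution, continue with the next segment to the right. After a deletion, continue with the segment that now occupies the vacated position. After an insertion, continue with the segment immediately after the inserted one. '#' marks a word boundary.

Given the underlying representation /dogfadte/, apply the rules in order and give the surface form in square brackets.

[dogvade]

A Progressive Voicing Assimilation: [dogfadte] → [dogvadde]
B Degemination: [dogvadde] → [dogvade]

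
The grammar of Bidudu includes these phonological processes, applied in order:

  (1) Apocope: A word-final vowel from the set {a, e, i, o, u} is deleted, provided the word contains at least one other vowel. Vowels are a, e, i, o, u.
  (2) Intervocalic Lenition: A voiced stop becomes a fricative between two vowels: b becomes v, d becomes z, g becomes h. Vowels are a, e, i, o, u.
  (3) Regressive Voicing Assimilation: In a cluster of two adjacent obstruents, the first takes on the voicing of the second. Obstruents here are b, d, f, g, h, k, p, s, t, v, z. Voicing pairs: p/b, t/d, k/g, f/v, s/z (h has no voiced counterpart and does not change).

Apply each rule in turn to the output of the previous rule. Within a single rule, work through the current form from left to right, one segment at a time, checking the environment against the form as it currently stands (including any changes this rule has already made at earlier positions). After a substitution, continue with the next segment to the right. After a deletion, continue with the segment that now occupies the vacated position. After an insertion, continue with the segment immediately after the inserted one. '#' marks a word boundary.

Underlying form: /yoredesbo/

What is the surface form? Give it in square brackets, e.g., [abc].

(1) Apocope: [yoredesbo] → [yoredesb]
(2) Intervocalic Lenition: [yoredesb] → [yorezesb]
(3) Regressive Voicing Assimilation: [yorezesb] → [yorezezb]

[yorezezb]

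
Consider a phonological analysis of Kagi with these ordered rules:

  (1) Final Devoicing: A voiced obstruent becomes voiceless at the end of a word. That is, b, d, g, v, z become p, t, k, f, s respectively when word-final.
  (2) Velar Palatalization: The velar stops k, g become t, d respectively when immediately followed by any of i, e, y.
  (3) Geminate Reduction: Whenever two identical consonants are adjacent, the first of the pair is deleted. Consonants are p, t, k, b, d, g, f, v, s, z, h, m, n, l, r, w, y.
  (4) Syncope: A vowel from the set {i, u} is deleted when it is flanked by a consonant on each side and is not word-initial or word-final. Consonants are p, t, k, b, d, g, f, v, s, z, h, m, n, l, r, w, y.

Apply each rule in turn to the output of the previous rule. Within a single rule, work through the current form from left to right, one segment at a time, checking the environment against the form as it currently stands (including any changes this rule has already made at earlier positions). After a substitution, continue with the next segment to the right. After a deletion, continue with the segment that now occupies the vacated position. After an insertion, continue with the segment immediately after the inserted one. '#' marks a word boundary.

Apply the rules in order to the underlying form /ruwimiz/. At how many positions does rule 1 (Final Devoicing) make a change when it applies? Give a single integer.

1

(1) Final Devoicing: [ruwimiz] → [ruwimis]
(2) Velar Palatalization: no change — [ruwimis]
(3) Geminate Reduction: no change — [ruwimis]
(4) Syncope: [ruwimis] → [rwms]
Rule 1 changed 1 position(s).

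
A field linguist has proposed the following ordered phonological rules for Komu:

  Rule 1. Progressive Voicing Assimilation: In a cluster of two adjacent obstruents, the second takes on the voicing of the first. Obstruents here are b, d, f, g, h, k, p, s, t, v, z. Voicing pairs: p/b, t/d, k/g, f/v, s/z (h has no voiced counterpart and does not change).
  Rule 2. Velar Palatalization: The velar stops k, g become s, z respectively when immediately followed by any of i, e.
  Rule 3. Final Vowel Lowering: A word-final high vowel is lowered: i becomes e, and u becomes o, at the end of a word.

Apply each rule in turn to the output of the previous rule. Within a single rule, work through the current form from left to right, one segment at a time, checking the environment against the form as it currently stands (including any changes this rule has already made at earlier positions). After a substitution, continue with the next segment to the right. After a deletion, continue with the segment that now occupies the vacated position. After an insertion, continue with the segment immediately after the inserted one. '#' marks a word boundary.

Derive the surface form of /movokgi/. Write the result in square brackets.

Rule 1 Progressive Voicing Assimilation: [movokgi] → [movokki]
Rule 2 Velar Palatalization: [movokki] → [movoksi]
Rule 3 Final Vowel Lowering: [movoksi] → [movokse]

[movokse]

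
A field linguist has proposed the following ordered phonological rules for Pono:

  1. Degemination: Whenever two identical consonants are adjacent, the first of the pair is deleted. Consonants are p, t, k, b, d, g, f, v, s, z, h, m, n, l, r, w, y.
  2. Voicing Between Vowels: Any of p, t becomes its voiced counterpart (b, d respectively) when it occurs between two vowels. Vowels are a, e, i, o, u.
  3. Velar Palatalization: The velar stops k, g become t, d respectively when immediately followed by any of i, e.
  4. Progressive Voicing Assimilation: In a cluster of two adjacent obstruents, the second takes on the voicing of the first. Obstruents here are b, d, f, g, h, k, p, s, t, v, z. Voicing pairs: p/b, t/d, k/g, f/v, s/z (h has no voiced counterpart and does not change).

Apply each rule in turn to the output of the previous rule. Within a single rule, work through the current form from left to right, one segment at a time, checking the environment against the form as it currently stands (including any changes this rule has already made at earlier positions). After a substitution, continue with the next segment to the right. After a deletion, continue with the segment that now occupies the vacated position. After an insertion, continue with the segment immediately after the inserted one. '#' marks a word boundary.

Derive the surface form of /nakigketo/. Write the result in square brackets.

1 Degemination: no change — [nakigketo]
2 Voicing Between Vowels: [nakigketo] → [nakigkedo]
3 Velar Palatalization: [nakigkedo] → [natigtedo]
4 Progressive Voicing Assimilation: [natigtedo] → [natigdedo]

[natigdedo]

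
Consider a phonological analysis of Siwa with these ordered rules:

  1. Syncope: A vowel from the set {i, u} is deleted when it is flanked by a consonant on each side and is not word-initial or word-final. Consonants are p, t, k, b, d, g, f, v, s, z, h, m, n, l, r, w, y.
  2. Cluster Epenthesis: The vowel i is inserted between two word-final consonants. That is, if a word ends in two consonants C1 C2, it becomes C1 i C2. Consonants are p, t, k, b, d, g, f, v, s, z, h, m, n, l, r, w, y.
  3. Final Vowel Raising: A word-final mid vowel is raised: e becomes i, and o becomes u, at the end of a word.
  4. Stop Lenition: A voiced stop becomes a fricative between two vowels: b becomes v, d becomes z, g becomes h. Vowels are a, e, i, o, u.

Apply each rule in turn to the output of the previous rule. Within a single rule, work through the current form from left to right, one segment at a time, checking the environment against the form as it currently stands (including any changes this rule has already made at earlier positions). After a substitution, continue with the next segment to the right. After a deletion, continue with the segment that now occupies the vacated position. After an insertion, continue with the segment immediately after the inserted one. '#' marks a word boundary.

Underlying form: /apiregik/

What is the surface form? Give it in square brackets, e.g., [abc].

[aprehik]

1 Syncope: [apiregik] → [apregk]
2 Cluster Epenthesis: [apregk] → [apregik]
3 Final Vowel Raising: no change — [apregik]
4 Stop Lenition: [apregik] → [aprehik]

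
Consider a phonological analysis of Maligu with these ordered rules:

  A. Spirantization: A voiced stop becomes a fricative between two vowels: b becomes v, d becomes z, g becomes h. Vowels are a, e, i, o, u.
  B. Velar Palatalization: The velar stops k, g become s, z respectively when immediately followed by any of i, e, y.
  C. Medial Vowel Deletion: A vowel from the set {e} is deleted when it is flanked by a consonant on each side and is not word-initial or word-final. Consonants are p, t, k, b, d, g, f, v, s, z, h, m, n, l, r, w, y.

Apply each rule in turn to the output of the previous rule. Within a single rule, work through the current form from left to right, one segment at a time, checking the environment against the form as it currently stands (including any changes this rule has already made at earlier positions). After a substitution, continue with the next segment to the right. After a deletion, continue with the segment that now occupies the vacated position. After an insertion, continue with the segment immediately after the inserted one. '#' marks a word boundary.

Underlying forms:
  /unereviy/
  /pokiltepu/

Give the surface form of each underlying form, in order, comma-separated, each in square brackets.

[unrviy], [posiltpu]

/unereviy/:
  A Spirantization: no change — [unereviy]
  B Velar Palatalization: no change — [unereviy]
  C Medial Vowel Deletion: [unereviy] → [unrviy]
/pokiltepu/:
  A Spirantization: no change — [pokiltepu]
  B Velar Palatalization: [pokiltepu] → [posiltepu]
  C Medial Vowel Deletion: [posiltepu] → [posiltpu]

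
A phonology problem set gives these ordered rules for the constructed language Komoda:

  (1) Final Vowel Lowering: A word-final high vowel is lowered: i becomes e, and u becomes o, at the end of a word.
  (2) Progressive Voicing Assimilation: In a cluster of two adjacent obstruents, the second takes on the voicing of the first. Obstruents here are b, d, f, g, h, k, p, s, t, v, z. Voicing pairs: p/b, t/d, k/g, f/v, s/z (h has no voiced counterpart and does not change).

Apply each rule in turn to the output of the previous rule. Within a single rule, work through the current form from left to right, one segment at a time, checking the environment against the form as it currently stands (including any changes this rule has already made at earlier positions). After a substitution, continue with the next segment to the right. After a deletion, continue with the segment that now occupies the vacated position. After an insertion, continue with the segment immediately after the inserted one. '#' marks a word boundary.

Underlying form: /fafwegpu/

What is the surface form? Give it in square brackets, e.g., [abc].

[fafwegbo]

(1) Final Vowel Lowering: [fafwegpu] → [fafwegpo]
(2) Progressive Voicing Assimilation: [fafwegpo] → [fafwegbo]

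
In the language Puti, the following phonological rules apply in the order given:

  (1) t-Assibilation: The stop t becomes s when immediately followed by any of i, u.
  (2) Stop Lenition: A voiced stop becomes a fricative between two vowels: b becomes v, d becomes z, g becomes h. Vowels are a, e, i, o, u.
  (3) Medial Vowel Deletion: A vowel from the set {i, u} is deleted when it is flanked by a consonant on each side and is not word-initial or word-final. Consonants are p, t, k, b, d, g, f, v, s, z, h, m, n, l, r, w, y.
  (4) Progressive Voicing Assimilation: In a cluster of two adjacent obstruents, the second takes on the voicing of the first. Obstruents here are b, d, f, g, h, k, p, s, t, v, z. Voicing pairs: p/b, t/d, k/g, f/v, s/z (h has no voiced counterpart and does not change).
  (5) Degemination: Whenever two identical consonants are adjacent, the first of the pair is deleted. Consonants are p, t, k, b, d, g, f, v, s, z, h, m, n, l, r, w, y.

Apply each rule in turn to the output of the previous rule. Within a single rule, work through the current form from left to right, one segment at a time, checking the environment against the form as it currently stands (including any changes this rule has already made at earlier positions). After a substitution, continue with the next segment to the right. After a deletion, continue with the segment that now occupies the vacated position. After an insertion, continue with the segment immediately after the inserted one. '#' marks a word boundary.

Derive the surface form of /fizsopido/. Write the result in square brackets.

(1) t-Assibilation: no change — [fizsopido]
(2) Stop Lenition: [fizsopido] → [fizsopizo]
(3) Medial Vowel Deletion: [fizsopizo] → [fzsopzo]
(4) Progressive Voicing Assimilation: [fzsopzo] → [fssopso]
(5) Degemination: [fssopso] → [fsopso]

[fsopso]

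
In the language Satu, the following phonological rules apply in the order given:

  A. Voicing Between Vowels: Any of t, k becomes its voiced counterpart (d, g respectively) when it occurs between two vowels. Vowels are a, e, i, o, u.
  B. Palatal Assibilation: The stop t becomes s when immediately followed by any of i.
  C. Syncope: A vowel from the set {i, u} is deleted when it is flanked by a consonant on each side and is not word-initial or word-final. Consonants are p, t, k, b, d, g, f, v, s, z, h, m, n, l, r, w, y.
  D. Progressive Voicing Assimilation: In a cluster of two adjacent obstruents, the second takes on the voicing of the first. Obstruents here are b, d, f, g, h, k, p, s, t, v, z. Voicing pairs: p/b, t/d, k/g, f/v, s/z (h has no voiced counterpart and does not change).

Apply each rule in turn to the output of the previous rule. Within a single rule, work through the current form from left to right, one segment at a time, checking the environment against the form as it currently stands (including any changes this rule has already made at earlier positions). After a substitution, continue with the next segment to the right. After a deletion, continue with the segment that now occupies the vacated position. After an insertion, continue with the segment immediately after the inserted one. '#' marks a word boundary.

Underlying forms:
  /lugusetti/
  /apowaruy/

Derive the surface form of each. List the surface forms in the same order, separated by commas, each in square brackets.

/lugusetti/:
  A Voicing Between Vowels: no change — [lugusetti]
  B Palatal Assibilation: [lugusetti] → [lugusetsi]
  C Syncope: [lugusetsi] → [lgsetsi]
  D Progressive Voicing Assimilation: [lgsetsi] → [lgzetsi]
/apowaruy/:
  A Voicing Between Vowels: no change — [apowaruy]
  B Palatal Assibilation: no change — [apowaruy]
  C Syncope: [apowaruy] → [apowary]
  D Progressive Voicing Assimilation: no change — [apowary]

[lgzetsi], [apowary]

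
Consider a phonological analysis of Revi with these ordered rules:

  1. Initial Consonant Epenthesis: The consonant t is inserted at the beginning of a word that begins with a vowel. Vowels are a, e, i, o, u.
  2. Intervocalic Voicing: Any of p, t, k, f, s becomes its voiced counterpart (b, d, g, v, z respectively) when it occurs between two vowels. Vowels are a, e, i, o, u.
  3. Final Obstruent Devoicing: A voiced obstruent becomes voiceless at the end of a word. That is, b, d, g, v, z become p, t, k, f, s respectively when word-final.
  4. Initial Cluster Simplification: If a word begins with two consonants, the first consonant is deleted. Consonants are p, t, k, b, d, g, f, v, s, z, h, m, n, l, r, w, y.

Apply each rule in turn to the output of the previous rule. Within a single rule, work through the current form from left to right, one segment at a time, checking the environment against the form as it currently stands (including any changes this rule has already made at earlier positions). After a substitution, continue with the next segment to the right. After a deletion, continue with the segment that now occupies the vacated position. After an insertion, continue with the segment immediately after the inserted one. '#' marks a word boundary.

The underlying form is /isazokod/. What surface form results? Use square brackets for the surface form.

[tizazogot]

1 Initial Consonant Epenthesis: [isazokod] → [tisazokod]
2 Intervocalic Voicing: [tisazokod] → [tizazogod]
3 Final Obstruent Devoicing: [tizazogod] → [tizazogot]
4 Initial Cluster Simplification: no change — [tizazogot]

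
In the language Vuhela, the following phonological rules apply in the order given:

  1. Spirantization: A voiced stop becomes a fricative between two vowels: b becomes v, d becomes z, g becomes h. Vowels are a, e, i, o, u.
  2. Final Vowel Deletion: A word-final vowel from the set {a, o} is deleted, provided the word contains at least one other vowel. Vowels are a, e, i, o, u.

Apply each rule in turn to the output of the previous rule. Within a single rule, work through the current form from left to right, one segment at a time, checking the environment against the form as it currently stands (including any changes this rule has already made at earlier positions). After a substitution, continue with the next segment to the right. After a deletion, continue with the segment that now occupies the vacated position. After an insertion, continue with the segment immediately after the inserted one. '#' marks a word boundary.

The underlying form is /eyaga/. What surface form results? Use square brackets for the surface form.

1 Spirantization: [eyaga] → [eyaha]
2 Final Vowel Deletion: [eyaha] → [eyah]

[eyah]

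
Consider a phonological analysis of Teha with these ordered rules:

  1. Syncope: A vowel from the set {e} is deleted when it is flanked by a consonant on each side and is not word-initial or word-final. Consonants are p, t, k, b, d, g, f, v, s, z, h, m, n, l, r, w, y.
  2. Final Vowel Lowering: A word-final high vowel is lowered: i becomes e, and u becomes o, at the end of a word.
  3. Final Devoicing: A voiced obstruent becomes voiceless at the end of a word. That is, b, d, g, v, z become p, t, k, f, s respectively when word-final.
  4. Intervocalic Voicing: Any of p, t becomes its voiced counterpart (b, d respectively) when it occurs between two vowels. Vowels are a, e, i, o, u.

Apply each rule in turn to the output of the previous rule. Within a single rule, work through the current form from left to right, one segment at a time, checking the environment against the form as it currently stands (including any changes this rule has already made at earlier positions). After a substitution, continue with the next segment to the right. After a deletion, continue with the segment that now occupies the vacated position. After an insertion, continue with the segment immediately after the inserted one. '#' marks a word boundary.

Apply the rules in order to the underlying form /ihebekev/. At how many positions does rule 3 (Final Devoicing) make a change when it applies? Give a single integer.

1

1 Syncope: [ihebekev] → [ihbkv]
2 Final Vowel Lowering: no change — [ihbkv]
3 Final Devoicing: [ihbkv] → [ihbkf]
4 Intervocalic Voicing: no change — [ihbkf]
Rule 3 changed 1 position(s).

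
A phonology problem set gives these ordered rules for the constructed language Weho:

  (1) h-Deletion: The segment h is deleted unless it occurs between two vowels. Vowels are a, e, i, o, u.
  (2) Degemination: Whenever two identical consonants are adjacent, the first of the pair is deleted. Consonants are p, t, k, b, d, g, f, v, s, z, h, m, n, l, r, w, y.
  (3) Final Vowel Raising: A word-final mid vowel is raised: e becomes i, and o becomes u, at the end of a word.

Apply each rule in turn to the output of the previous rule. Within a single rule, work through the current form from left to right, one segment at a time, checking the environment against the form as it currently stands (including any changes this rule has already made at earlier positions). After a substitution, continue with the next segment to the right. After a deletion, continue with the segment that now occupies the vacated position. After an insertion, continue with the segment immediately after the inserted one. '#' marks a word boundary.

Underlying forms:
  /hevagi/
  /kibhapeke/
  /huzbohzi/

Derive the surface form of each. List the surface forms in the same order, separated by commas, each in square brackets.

/hevagi/:
  (1) h-Deletion: [hevagi] → [evagi]
  (2) Degemination: no change — [evagi]
  (3) Final Vowel Raising: no change — [evagi]
/kibhapeke/:
  (1) h-Deletion: [kibhapeke] → [kibapeke]
  (2) Degemination: no change — [kibapeke]
  (3) Final Vowel Raising: [kibapeke] → [kibapeki]
/huzbohzi/:
  (1) h-Deletion: [huzbohzi] → [uzbozi]
  (2) Degemination: no change — [uzbozi]
  (3) Final Vowel Raising: no change — [uzbozi]

[evagi], [kibapeki], [uzbozi]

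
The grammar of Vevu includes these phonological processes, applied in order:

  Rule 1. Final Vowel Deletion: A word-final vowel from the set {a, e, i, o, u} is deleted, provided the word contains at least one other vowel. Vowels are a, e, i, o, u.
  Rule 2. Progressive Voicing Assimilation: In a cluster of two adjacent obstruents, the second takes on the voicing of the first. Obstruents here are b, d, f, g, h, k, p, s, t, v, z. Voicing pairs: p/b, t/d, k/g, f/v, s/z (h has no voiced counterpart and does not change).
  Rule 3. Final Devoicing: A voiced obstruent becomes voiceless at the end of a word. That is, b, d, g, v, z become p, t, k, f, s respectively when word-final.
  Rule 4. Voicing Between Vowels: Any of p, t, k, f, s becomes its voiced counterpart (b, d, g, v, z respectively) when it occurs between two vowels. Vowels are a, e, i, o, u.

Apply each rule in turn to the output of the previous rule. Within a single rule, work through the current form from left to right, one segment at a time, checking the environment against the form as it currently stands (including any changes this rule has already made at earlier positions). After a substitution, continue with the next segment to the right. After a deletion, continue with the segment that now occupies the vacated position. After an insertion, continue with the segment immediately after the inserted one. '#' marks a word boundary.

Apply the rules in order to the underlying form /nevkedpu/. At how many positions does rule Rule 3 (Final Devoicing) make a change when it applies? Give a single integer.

Rule 1 Final Vowel Deletion: [nevkedpu] → [nevkedp]
Rule 2 Progressive Voicing Assimilation: [nevkedp] → [nevgedb]
Rule 3 Final Devoicing: [nevgedb] → [nevgedp]
Rule 4 Voicing Between Vowels: no change — [nevgedp]
Rule Rule 3 changed 1 position(s).

1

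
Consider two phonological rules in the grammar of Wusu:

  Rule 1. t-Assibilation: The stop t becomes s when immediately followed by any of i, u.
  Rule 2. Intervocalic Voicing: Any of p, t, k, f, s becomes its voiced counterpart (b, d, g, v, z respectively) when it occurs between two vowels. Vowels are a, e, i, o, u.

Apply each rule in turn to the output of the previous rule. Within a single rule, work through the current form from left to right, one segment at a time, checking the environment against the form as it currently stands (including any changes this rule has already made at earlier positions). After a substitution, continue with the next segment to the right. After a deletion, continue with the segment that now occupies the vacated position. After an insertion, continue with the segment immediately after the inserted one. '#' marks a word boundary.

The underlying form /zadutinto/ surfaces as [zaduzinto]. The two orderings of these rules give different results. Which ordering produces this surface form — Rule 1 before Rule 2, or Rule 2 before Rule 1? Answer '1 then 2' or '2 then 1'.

Order 1 then 2:
  1 t-Assibilation: [zadutinto] → [zadusinto]
  2 Intervocalic Voicing: [zadusinto] → [zaduzinto]
  result: [zaduzinto]
Order 2 then 1:
  2 Intervocalic Voicing: [zadutinto] → [zadudinto]
  1 t-Assibilation: no change — [zadudinto]
  result: [zadudinto]

1 then 2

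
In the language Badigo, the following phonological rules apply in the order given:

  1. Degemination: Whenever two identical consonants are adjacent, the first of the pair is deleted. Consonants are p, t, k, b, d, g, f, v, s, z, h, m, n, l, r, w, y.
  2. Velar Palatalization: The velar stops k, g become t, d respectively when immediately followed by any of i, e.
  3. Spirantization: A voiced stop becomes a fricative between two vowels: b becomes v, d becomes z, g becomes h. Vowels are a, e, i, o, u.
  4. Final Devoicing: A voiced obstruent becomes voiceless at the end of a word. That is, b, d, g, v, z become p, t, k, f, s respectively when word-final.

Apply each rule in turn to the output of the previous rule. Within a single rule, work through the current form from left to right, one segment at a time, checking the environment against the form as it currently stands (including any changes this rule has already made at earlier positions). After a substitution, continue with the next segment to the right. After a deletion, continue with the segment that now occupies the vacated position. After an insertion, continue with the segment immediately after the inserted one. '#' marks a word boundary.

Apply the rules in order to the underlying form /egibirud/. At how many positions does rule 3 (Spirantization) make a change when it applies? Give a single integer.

2

1 Degemination: no change — [egibirud]
2 Velar Palatalization: [egibirud] → [edibirud]
3 Spirantization: [edibirud] → [ezivirud]
4 Final Devoicing: [ezivirud] → [ezivirut]
Rule 3 changed 2 position(s).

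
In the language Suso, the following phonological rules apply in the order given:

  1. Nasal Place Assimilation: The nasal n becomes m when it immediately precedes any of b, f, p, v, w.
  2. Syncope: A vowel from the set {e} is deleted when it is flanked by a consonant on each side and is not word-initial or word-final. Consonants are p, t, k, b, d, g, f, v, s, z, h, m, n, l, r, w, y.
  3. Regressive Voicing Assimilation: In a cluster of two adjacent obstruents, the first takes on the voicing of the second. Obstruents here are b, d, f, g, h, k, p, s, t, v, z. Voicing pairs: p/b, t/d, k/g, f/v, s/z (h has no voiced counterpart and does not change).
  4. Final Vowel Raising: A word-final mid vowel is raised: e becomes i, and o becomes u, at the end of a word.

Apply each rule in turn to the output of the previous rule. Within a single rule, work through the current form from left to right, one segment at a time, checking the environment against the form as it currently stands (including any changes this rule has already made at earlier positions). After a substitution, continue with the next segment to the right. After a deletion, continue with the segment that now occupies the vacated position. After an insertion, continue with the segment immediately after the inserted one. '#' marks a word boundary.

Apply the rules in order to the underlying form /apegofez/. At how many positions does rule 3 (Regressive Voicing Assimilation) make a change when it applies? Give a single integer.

2

1 Nasal Place Assimilation: no change — [apegofez]
2 Syncope: [apegofez] → [apgofz]
3 Regressive Voicing Assimilation: [apgofz] → [abgovz]
4 Final Vowel Raising: no change — [abgovz]
Rule 3 changed 2 position(s).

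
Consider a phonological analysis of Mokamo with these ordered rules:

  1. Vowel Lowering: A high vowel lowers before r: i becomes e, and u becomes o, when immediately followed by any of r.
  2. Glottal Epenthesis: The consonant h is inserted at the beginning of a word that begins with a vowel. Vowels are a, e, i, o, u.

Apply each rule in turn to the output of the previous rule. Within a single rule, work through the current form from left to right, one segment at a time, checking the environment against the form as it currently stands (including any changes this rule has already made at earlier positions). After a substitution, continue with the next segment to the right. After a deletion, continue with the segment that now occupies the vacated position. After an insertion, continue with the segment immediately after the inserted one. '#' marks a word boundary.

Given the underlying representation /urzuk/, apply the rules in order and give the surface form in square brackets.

1 Vowel Lowering: [urzuk] → [orzuk]
2 Glottal Epenthesis: [orzuk] → [horzuk]

[horzuk]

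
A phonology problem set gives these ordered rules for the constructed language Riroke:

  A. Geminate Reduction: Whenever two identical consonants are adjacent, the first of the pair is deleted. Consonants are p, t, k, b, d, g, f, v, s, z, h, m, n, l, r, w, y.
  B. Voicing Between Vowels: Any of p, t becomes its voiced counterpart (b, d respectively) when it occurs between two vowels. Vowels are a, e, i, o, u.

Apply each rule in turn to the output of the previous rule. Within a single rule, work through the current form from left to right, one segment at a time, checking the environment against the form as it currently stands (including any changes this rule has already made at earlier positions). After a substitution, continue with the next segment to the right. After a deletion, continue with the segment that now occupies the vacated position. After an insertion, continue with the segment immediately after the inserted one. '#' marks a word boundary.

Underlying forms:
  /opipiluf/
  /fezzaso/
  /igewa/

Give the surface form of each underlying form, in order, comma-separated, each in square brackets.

[obibiluf], [fezaso], [igewa]

/opipiluf/:
  A Geminate Reduction: no change — [opipiluf]
  B Voicing Between Vowels: [opipiluf] → [obibiluf]
/fezzaso/:
  A Geminate Reduction: [fezzaso] → [fezaso]
  B Voicing Between Vowels: no change — [fezaso]
/igewa/:
  A Geminate Reduction: no change — [igewa]
  B Voicing Between Vowels: no change — [igewa]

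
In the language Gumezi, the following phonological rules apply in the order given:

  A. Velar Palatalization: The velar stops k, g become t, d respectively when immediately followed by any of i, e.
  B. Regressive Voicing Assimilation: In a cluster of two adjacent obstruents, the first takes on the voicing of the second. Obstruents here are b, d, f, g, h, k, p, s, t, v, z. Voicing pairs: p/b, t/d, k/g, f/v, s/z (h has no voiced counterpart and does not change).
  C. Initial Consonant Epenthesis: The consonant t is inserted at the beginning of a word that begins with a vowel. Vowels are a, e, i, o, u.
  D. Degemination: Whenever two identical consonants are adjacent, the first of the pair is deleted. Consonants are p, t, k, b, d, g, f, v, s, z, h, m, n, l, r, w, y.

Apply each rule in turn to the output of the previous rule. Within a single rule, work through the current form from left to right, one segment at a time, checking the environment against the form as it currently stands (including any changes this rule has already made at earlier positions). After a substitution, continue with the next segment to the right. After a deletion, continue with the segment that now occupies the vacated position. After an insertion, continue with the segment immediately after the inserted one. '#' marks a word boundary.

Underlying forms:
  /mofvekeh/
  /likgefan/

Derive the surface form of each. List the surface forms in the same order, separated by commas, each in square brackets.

[moveteh], [ligdefan]

/mofvekeh/:
  A Velar Palatalization: [mofvekeh] → [mofveteh]
  B Regressive Voicing Assimilation: [mofveteh] → [movveteh]
  C Initial Consonant Epenthesis: no change — [movveteh]
  D Degemination: [movveteh] → [moveteh]
/likgefan/:
  A Velar Palatalization: [likgefan] → [likdefan]
  B Regressive Voicing Assimilation: [likdefan] → [ligdefan]
  C Initial Consonant Epenthesis: no change — [ligdefan]
  D Degemination: no change — [ligdefan]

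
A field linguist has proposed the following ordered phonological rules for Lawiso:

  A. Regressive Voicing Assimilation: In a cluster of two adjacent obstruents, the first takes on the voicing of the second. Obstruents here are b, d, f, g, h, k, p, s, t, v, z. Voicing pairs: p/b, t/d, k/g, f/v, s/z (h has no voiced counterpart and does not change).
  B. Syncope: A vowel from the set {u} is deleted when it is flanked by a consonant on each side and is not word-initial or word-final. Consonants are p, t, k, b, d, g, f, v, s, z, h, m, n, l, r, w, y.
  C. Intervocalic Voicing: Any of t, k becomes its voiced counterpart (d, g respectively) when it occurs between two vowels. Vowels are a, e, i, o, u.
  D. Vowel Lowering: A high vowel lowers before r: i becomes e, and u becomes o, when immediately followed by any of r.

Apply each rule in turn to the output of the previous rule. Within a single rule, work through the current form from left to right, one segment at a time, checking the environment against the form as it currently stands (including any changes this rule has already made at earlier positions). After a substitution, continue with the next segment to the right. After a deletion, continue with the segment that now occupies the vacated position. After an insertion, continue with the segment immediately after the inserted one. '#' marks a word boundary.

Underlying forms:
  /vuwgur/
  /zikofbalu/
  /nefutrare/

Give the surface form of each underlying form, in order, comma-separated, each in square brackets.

[vwgr], [zigovbalu], [neftrare]

/vuwgur/:
  A Regressive Voicing Assimilation: no change — [vuwgur]
  B Syncope: [vuwgur] → [vwgr]
  C Intervocalic Voicing: no change — [vwgr]
  D Vowel Lowering: no change — [vwgr]
/zikofbalu/:
  A Regressive Voicing Assimilation: [zikofbalu] → [zikovbalu]
  B Syncope: no change — [zikovbalu]
  C Intervocalic Voicing: [zikovbalu] → [zigovbalu]
  D Vowel Lowering: no change — [zigovbalu]
/nefutrare/:
  A Regressive Voicing Assimilation: no change — [nefutrare]
  B Syncope: [nefutrare] → [neftrare]
  C Intervocalic Voicing: no change — [neftrare]
  D Vowel Lowering: no change — [neftrare]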